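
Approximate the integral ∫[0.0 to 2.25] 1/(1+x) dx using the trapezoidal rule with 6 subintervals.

f(x) = 1/(1+x)
a = 0.0, b = 2.25, n = 6
h = (b - a)/n = 0.375000

Trapezoidal rule: (h/2)[f(x₀) + 2f(x₁) + 2f(x₂) + ... + f(xₙ)]

x_0 = 0.0000, f(x_0) = 1.000000, coefficient = 1
x_1 = 0.3750, f(x_1) = 0.727273, coefficient = 2
x_2 = 0.7500, f(x_2) = 0.571429, coefficient = 2
x_3 = 1.1250, f(x_3) = 0.470588, coefficient = 2
x_4 = 1.5000, f(x_4) = 0.400000, coefficient = 2
x_5 = 1.8750, f(x_5) = 0.347826, coefficient = 2
x_6 = 2.2500, f(x_6) = 0.307692, coefficient = 1

I ≈ (0.375000/2) × 6.341924 = 1.189111
Exact value: 1.178655
Error: 0.010456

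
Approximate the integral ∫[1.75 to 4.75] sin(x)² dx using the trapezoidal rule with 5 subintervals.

f(x) = sin(x)²
a = 1.75, b = 4.75, n = 5
h = (b - a)/n = 0.600000

Trapezoidal rule: (h/2)[f(x₀) + 2f(x₁) + 2f(x₂) + ... + f(xₙ)]

x_0 = 1.7500, f(x_0) = 0.968228, coefficient = 1
x_1 = 2.3500, f(x_1) = 0.506194, coefficient = 2
x_2 = 2.9500, f(x_2) = 0.036261, coefficient = 2
x_3 = 3.5500, f(x_3) = 0.157727, coefficient = 2
x_4 = 4.1500, f(x_4) = 0.715688, coefficient = 2
x_5 = 4.7500, f(x_5) = 0.998586, coefficient = 1

I ≈ (0.600000/2) × 4.798555 = 1.439566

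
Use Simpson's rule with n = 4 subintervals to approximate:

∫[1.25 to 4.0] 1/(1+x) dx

f(x) = 1/(1+x)
a = 1.25, b = 4.0, n = 4
h = (b - a)/n = 0.687500

Simpson's rule: (h/3)[f(x₀) + 4f(x₁) + 2f(x₂) + ... + f(xₙ)]

x_0 = 1.2500, f(x_0) = 0.444444, coefficient = 1
x_1 = 1.9375, f(x_1) = 0.340426, coefficient = 4
x_2 = 2.6250, f(x_2) = 0.275862, coefficient = 2
x_3 = 3.3125, f(x_3) = 0.231884, coefficient = 4
x_4 = 4.0000, f(x_4) = 0.200000, coefficient = 1

I ≈ (0.687500/3) × 3.485407 = 0.798739
Exact value: 0.798508
Error: 0.000231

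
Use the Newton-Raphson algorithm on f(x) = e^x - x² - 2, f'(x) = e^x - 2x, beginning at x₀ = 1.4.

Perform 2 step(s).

f(x) = e^x - x² - 2
f'(x) = e^x - 2x
x₀ = 1.4

Newton-Raphson formula: x_{n+1} = x_n - f(x_n)/f'(x_n)

Iteration 1:
  f(1.400000) = 0.095200
  f'(1.400000) = 1.255200
  x_1 = 1.400000 - 0.095200/1.255200 = 1.324156
Iteration 2:
  f(1.324156) = 0.005622
  f'(1.324156) = 1.110699
  x_2 = 1.324156 - 0.005622/1.110699 = 1.319094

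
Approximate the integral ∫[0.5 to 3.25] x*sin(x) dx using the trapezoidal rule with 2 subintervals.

f(x) = x*sin(x)
a = 0.5, b = 3.25, n = 2
h = (b - a)/n = 1.375000

Trapezoidal rule: (h/2)[f(x₀) + 2f(x₁) + 2f(x₂) + ... + f(xₙ)]

x_0 = 0.5000, f(x_0) = 0.239713, coefficient = 1
x_1 = 1.8750, f(x_1) = 1.788911, coefficient = 2
x_2 = 3.2500, f(x_2) = -0.351634, coefficient = 1

I ≈ (1.375000/2) × 3.465900 = 2.382806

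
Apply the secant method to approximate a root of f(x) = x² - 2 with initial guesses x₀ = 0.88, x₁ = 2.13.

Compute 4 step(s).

f(x) = x² - 2
x₀ = 0.88, x₁ = 2.13

Secant formula: x_{n+1} = x_n - f(x_n)(x_n - x_{n-1})/(f(x_n) - f(x_{n-1}))

Iteration 1:
  f(0.880000) = -1.225600
  f(2.130000) = 2.536900
  x_2 = 2.130000 - 2.536900×(2.130000 - 0.880000)/(2.536900 - (-1.225600))
       = 1.287176
Iteration 2:
  f(2.130000) = 2.536900
  f(1.287176) = -0.343178
  x_3 = 1.287176 - (-0.343178)×(1.287176 - 2.130000)/(-0.343178 - 2.536900)
       = 1.387603
Iteration 3:
  f(1.287176) = -0.343178
  f(1.387603) = -0.074557
  x_4 = 1.387603 - (-0.074557)×(1.387603 - 1.287176)/(-0.074557 - (-0.343178))
       = 1.415477
Iteration 4:
  f(1.387603) = -0.074557
  f(1.415477) = 0.003576
  x_5 = 1.415477 - 0.003576×(1.415477 - 1.387603)/(0.003576 - (-0.074557))
       = 1.414202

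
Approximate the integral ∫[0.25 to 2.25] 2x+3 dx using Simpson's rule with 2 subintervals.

f(x) = 2x+3
a = 0.25, b = 2.25, n = 2
h = (b - a)/n = 1.000000

Simpson's rule: (h/3)[f(x₀) + 4f(x₁) + 2f(x₂) + ... + f(xₙ)]

x_0 = 0.2500, f(x_0) = 3.500000, coefficient = 1
x_1 = 1.2500, f(x_1) = 5.500000, coefficient = 4
x_2 = 2.2500, f(x_2) = 7.500000, coefficient = 1

I ≈ (1.000000/3) × 33.000000 = 11.000000
Exact value: 11.000000
Error: 0.000000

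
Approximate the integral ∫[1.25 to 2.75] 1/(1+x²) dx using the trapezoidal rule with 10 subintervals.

f(x) = 1/(1+x²)
a = 1.25, b = 2.75, n = 10
h = (b - a)/n = 0.150000

Trapezoidal rule: (h/2)[f(x₀) + 2f(x₁) + 2f(x₂) + ... + f(xₙ)]

x_0 = 1.2500, f(x_0) = 0.390244, coefficient = 1
x_1 = 1.4000, f(x_1) = 0.337838, coefficient = 2
x_2 = 1.5500, f(x_2) = 0.293902, coefficient = 2
x_3 = 1.7000, f(x_3) = 0.257069, coefficient = 2
x_4 = 1.8500, f(x_4) = 0.226116, coefficient = 2
x_5 = 2.0000, f(x_5) = 0.200000, coefficient = 2
x_6 = 2.1500, f(x_6) = 0.177857, coefficient = 2
x_7 = 2.3000, f(x_7) = 0.158983, coefficient = 2
x_8 = 2.4500, f(x_8) = 0.142806, coefficient = 2
x_9 = 2.6000, f(x_9) = 0.128866, coefficient = 2
x_10 = 2.7500, f(x_10) = 0.116788, coefficient = 1

I ≈ (0.150000/2) × 4.353906 = 0.326543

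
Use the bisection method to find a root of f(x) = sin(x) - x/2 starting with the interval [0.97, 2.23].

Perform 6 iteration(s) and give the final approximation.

f(x) = sin(x) - x/2
Initial interval: [0.97, 2.23]

Iteration 1:
  c_1 = (0.970000 + 2.230000)/2 = 1.600000
  f(c_1) = f(1.600000) = 0.199574
  f(a) × f(c) ≥ 0, new interval: [1.600000, 2.230000]
Iteration 2:
  c_2 = (1.600000 + 2.230000)/2 = 1.915000
  f(c_2) = f(1.915000) = -0.016156
  f(a) × f(c) < 0, new interval: [1.600000, 1.915000]
Iteration 3:
  c_3 = (1.600000 + 1.915000)/2 = 1.757500
  f(c_3) = f(1.757500) = 0.103871
  f(a) × f(c) ≥ 0, new interval: [1.757500, 1.915000]
Iteration 4:
  c_4 = (1.757500 + 1.915000)/2 = 1.836250
  f(c_4) = f(1.836250) = 0.046849
  f(a) × f(c) ≥ 0, new interval: [1.836250, 1.915000]
Iteration 5:
  c_5 = (1.836250 + 1.915000)/2 = 1.875625
  f(c_5) = f(1.875625) = 0.016086
  f(a) × f(c) ≥ 0, new interval: [1.875625, 1.915000]
Iteration 6:
  c_6 = (1.875625 + 1.915000)/2 = 1.895313
  f(c_6) = f(1.895313) = 0.000149
  f(a) × f(c) ≥ 0, new interval: [1.895313, 1.915000]

After 6 iteration(s), the approximation is c_6 = 1.895313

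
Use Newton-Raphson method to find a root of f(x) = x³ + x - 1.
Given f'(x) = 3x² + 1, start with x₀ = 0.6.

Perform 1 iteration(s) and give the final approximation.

f(x) = x³ + x - 1
f'(x) = 3x² + 1
x₀ = 0.6

Newton-Raphson formula: x_{n+1} = x_n - f(x_n)/f'(x_n)

Iteration 1:
  f(0.600000) = -0.184000
  f'(0.600000) = 2.080000
  x_1 = 0.600000 - (-0.184000)/2.080000 = 0.688462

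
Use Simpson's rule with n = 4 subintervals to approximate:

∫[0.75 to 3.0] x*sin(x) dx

f(x) = x*sin(x)
a = 0.75, b = 3.0, n = 4
h = (b - a)/n = 0.562500

Simpson's rule: (h/3)[f(x₀) + 4f(x₁) + 2f(x₂) + ... + f(xₙ)]

x_0 = 0.7500, f(x_0) = 0.511229, coefficient = 1
x_1 = 1.3125, f(x_1) = 1.268960, coefficient = 4
x_2 = 1.8750, f(x_2) = 1.788911, coefficient = 2
x_3 = 2.4375, f(x_3) = 1.577897, coefficient = 4
x_4 = 3.0000, f(x_4) = 0.423360, coefficient = 1

I ≈ (0.562500/3) × 15.899840 = 2.981220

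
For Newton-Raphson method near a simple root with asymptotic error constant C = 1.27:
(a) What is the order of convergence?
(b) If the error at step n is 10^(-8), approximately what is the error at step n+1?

(a) Newton-Raphson has quadratic (order 2) convergence near simple roots.
    This means |e_{n+1}| ≈ C|e_n|².

(b) With |e_n| = 10^(-8) and C = 1.27:
    |e_{n+1}| ≈ 1.27 × (10^(-8))² = 1.27 × 10^(-16)

(a) 2 (quadratic); (b) |e_{n+1}| ≈ 1.270e-16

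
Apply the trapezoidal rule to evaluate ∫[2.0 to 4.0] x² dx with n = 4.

f(x) = x²
a = 2.0, b = 4.0, n = 4
h = (b - a)/n = 0.500000

Trapezoidal rule: (h/2)[f(x₀) + 2f(x₁) + 2f(x₂) + ... + f(xₙ)]

x_0 = 2.0000, f(x_0) = 4.000000, coefficient = 1
x_1 = 2.5000, f(x_1) = 6.250000, coefficient = 2
x_2 = 3.0000, f(x_2) = 9.000000, coefficient = 2
x_3 = 3.5000, f(x_3) = 12.250000, coefficient = 2
x_4 = 4.0000, f(x_4) = 16.000000, coefficient = 1

I ≈ (0.500000/2) × 75.000000 = 18.750000
Exact value: 18.666667
Error: 0.083333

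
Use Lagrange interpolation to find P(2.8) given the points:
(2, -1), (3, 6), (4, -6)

Lagrange interpolation formula:
P(x) = Σ yᵢ × Lᵢ(x)
where Lᵢ(x) = Π_{j≠i} (x - xⱼ)/(xᵢ - xⱼ)

L_0(2.8) = (2.8 - 3)/(2 - 3) × (2.8 - 4)/(2 - 4) = 0.120000
L_1(2.8) = (2.8 - 2)/(3 - 2) × (2.8 - 4)/(3 - 4) = 0.960000
L_2(2.8) = (2.8 - 2)/(4 - 2) × (2.8 - 3)/(4 - 3) = -0.080000

P(2.8) = (-1)×L_0(2.8) + 6×L_1(2.8) + (-6)×L_2(2.8)
P(2.8) = 6.120000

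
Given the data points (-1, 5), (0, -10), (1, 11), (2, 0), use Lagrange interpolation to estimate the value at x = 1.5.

Lagrange interpolation formula:
P(x) = Σ yᵢ × Lᵢ(x)
where Lᵢ(x) = Π_{j≠i} (x - xⱼ)/(xᵢ - xⱼ)

L_0(1.5) = (1.5 - 0)/(-1 - 0) × (1.5 - 1)/(-1 - 1) × (1.5 - 2)/(-1 - 2) = 0.062500
L_1(1.5) = (1.5 - (-1))/(0 - (-1)) × (1.5 - 1)/(0 - 1) × (1.5 - 2)/(0 - 2) = -0.312500
L_2(1.5) = (1.5 - (-1))/(1 - (-1)) × (1.5 - 0)/(1 - 0) × (1.5 - 2)/(1 - 2) = 0.937500
L_3(1.5) = (1.5 - (-1))/(2 - (-1)) × (1.5 - 0)/(2 - 0) × (1.5 - 1)/(2 - 1) = 0.312500

P(1.5) = 5×L_0(1.5) + (-10)×L_1(1.5) + 11×L_2(1.5) + 0×L_3(1.5)
P(1.5) = 13.750000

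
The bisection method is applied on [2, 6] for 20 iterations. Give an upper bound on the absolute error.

Bisection error bound: |error| ≤ (b-a)/2^n
|error| ≤ (6 - 2)/2^20 = 4/2^20
|error| ≤ 0.0000038147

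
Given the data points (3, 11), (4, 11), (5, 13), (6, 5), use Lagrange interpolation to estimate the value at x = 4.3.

Lagrange interpolation formula:
P(x) = Σ yᵢ × Lᵢ(x)
where Lᵢ(x) = Π_{j≠i} (x - xⱼ)/(xᵢ - xⱼ)

L_0(4.3) = (4.3 - 4)/(3 - 4) × (4.3 - 5)/(3 - 5) × (4.3 - 6)/(3 - 6) = -0.059500
L_1(4.3) = (4.3 - 3)/(4 - 3) × (4.3 - 5)/(4 - 5) × (4.3 - 6)/(4 - 6) = 0.773500
L_2(4.3) = (4.3 - 3)/(5 - 3) × (4.3 - 4)/(5 - 4) × (4.3 - 6)/(5 - 6) = 0.331500
L_3(4.3) = (4.3 - 3)/(6 - 3) × (4.3 - 4)/(6 - 4) × (4.3 - 5)/(6 - 5) = -0.045500

P(4.3) = 11×L_0(4.3) + 11×L_1(4.3) + 13×L_2(4.3) + 5×L_3(4.3)
P(4.3) = 11.936000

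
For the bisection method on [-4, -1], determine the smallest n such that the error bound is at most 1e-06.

We need (b-a)/2^n ≤ 1e-06
(-1 - (-4))/2^n ≤ 1e-06
3/2^n ≤ 1e-06
2^n ≥ 3000000
n ≥ log₂(3000000) = 21.52
n ≥ 22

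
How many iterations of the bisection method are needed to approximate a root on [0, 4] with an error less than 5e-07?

We need (b-a)/2^n ≤ 5e-07
(4 - 0)/2^n ≤ 5e-07
4/2^n ≤ 5e-07
2^n ≥ 8000000
n ≥ log₂(8000000) = 22.93
n ≥ 23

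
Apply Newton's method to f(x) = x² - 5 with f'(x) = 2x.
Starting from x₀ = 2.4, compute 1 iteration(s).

f(x) = x² - 5
f'(x) = 2x
x₀ = 2.4

Newton-Raphson formula: x_{n+1} = x_n - f(x_n)/f'(x_n)

Iteration 1:
  f(2.400000) = 0.760000
  f'(2.400000) = 4.800000
  x_1 = 2.400000 - 0.760000/4.800000 = 2.241667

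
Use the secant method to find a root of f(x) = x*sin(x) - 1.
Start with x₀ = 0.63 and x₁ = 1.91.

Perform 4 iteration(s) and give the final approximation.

f(x) = x*sin(x) - 1
x₀ = 0.63, x₁ = 1.91

Secant formula: x_{n+1} = x_n - f(x_n)(x_n - x_{n-1})/(f(x_n) - f(x_{n-1}))

Iteration 1:
  f(0.630000) = -0.628839
  f(1.910000) = 0.801168
  x_2 = 1.910000 - 0.801168×(1.910000 - 0.630000)/(0.801168 - (-0.628839))
       = 1.192874
Iteration 2:
  f(1.910000) = 0.801168
  f(1.192874) = 0.108697
  x_3 = 1.192874 - 0.108697×(1.192874 - 1.910000)/(0.108697 - 0.801168)
       = 1.080307
Iteration 3:
  f(1.192874) = 0.108697
  f(1.080307) = -0.047058
  x_4 = 1.080307 - (-0.047058)×(1.080307 - 1.192874)/(-0.047058 - 0.108697)
       = 1.114317
Iteration 4:
  f(1.080307) = -0.047058
  f(1.114317) = 0.000222
  x_5 = 1.114317 - 0.000222×(1.114317 - 1.080307)/(0.000222 - (-0.047058))
       = 1.114157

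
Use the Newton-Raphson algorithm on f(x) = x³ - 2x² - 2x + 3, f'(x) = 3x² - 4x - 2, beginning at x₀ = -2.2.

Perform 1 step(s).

f(x) = x³ - 2x² - 2x + 3
f'(x) = 3x² - 4x - 2
x₀ = -2.2

Newton-Raphson formula: x_{n+1} = x_n - f(x_n)/f'(x_n)

Iteration 1:
  f(-2.200000) = -12.928000
  f'(-2.200000) = 21.320000
  x_1 = -2.200000 - (-12.928000)/21.320000 = -1.593621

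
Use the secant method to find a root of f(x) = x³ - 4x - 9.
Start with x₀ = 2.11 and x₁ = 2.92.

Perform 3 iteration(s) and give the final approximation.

f(x) = x³ - 4x - 9
x₀ = 2.11, x₁ = 2.92

Secant formula: x_{n+1} = x_n - f(x_n)(x_n - x_{n-1})/(f(x_n) - f(x_{n-1}))

Iteration 1:
  f(2.110000) = -8.046069
  f(2.920000) = 4.217088
  x_2 = 2.920000 - 4.217088×(2.920000 - 2.110000)/(4.217088 - (-8.046069))
       = 2.641455
Iteration 2:
  f(2.920000) = 4.217088
  f(2.641455) = -1.135637
  x_3 = 2.641455 - (-1.135637)×(2.641455 - 2.920000)/(-1.135637 - 4.217088)
       = 2.700551
Iteration 3:
  f(2.641455) = -1.135637
  f(2.700551) = -0.107147
  x_4 = 2.700551 - (-0.107147)×(2.700551 - 2.641455)/(-0.107147 - (-1.135637))
       = 2.706708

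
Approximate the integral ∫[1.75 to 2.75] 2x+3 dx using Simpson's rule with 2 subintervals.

f(x) = 2x+3
a = 1.75, b = 2.75, n = 2
h = (b - a)/n = 0.500000

Simpson's rule: (h/3)[f(x₀) + 4f(x₁) + 2f(x₂) + ... + f(xₙ)]

x_0 = 1.7500, f(x_0) = 6.500000, coefficient = 1
x_1 = 2.2500, f(x_1) = 7.500000, coefficient = 4
x_2 = 2.7500, f(x_2) = 8.500000, coefficient = 1

I ≈ (0.500000/3) × 45.000000 = 7.500000
Exact value: 7.500000
Error: 0.000000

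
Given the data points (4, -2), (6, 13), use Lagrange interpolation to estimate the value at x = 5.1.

Lagrange interpolation formula:
P(x) = Σ yᵢ × Lᵢ(x)
where Lᵢ(x) = Π_{j≠i} (x - xⱼ)/(xᵢ - xⱼ)

L_0(5.1) = (5.1 - 6)/(4 - 6) = 0.450000
L_1(5.1) = (5.1 - 4)/(6 - 4) = 0.550000

P(5.1) = (-2)×L_0(5.1) + 13×L_1(5.1)
P(5.1) = 6.250000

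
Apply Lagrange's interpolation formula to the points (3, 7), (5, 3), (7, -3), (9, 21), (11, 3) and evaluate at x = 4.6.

Lagrange interpolation formula:
P(x) = Σ yᵢ × Lᵢ(x)
where Lᵢ(x) = Π_{j≠i} (x - xⱼ)/(xᵢ - xⱼ)

L_0(4.6) = (4.6 - 5)/(3 - 5) × (4.6 - 7)/(3 - 7) × (4.6 - 9)/(3 - 9) × (4.6 - 11)/(3 - 11) = 0.070400
L_1(4.6) = (4.6 - 3)/(5 - 3) × (4.6 - 7)/(5 - 7) × (4.6 - 9)/(5 - 9) × (4.6 - 11)/(5 - 11) = 1.126400
L_2(4.6) = (4.6 - 3)/(7 - 3) × (4.6 - 5)/(7 - 5) × (4.6 - 9)/(7 - 9) × (4.6 - 11)/(7 - 11) = -0.281600
L_3(4.6) = (4.6 - 3)/(9 - 3) × (4.6 - 5)/(9 - 5) × (4.6 - 7)/(9 - 7) × (4.6 - 11)/(9 - 11) = 0.102400
L_4(4.6) = (4.6 - 3)/(11 - 3) × (4.6 - 5)/(11 - 5) × (4.6 - 7)/(11 - 7) × (4.6 - 9)/(11 - 9) = -0.017600

P(4.6) = 7×L_0(4.6) + 3×L_1(4.6) + (-3)×L_2(4.6) + 21×L_3(4.6) + 3×L_4(4.6)
P(4.6) = 6.814400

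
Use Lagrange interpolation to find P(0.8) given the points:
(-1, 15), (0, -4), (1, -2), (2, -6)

Lagrange interpolation formula:
P(x) = Σ yᵢ × Lᵢ(x)
where Lᵢ(x) = Π_{j≠i} (x - xⱼ)/(xᵢ - xⱼ)

L_0(0.8) = (0.8 - 0)/(-1 - 0) × (0.8 - 1)/(-1 - 1) × (0.8 - 2)/(-1 - 2) = -0.032000
L_1(0.8) = (0.8 - (-1))/(0 - (-1)) × (0.8 - 1)/(0 - 1) × (0.8 - 2)/(0 - 2) = 0.216000
L_2(0.8) = (0.8 - (-1))/(1 - (-1)) × (0.8 - 0)/(1 - 0) × (0.8 - 2)/(1 - 2) = 0.864000
L_3(0.8) = (0.8 - (-1))/(2 - (-1)) × (0.8 - 0)/(2 - 0) × (0.8 - 1)/(2 - 1) = -0.048000

P(0.8) = 15×L_0(0.8) + (-4)×L_1(0.8) + (-2)×L_2(0.8) + (-6)×L_3(0.8)
P(0.8) = -2.784000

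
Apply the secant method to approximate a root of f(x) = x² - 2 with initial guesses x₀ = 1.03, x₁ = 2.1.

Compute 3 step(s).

f(x) = x² - 2
x₀ = 1.03, x₁ = 2.1

Secant formula: x_{n+1} = x_n - f(x_n)(x_n - x_{n-1})/(f(x_n) - f(x_{n-1}))

Iteration 1:
  f(1.030000) = -0.939100
  f(2.100000) = 2.410000
  x_2 = 2.100000 - 2.410000×(2.100000 - 1.030000)/(2.410000 - (-0.939100))
       = 1.330032
Iteration 2:
  f(2.100000) = 2.410000
  f(1.330032) = -0.231015
  x_3 = 1.330032 - (-0.231015)×(1.330032 - 2.100000)/(-0.231015 - 2.410000)
       = 1.397383
Iteration 3:
  f(1.330032) = -0.231015
  f(1.397383) = -0.047322
  x_4 = 1.397383 - (-0.047322)×(1.397383 - 1.330032)/(-0.047322 - (-0.231015))
       = 1.414733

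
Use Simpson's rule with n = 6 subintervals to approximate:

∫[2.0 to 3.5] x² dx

f(x) = x²
a = 2.0, b = 3.5, n = 6
h = (b - a)/n = 0.250000

Simpson's rule: (h/3)[f(x₀) + 4f(x₁) + 2f(x₂) + ... + f(xₙ)]

x_0 = 2.0000, f(x_0) = 4.000000, coefficient = 1
x_1 = 2.2500, f(x_1) = 5.062500, coefficient = 4
x_2 = 2.5000, f(x_2) = 6.250000, coefficient = 2
x_3 = 2.7500, f(x_3) = 7.562500, coefficient = 4
x_4 = 3.0000, f(x_4) = 9.000000, coefficient = 2
x_5 = 3.2500, f(x_5) = 10.562500, coefficient = 4
x_6 = 3.5000, f(x_6) = 12.250000, coefficient = 1

I ≈ (0.250000/3) × 139.500000 = 11.625000
Exact value: 11.625000
Error: 0.000000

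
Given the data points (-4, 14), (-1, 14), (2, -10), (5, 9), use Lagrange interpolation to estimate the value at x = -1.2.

Lagrange interpolation formula:
P(x) = Σ yᵢ × Lᵢ(x)
where Lᵢ(x) = Π_{j≠i} (x - xⱼ)/(xᵢ - xⱼ)

L_0(-1.2) = (-1.2 - (-1))/(-4 - (-1)) × (-1.2 - 2)/(-4 - 2) × (-1.2 - 5)/(-4 - 5) = 0.024494
L_1(-1.2) = (-1.2 - (-4))/(-1 - (-4)) × (-1.2 - 2)/(-1 - 2) × (-1.2 - 5)/(-1 - 5) = 1.028741
L_2(-1.2) = (-1.2 - (-4))/(2 - (-4)) × (-1.2 - (-1))/(2 - (-1)) × (-1.2 - 5)/(2 - 5) = -0.064296
L_3(-1.2) = (-1.2 - (-4))/(5 - (-4)) × (-1.2 - (-1))/(5 - (-1)) × (-1.2 - 2)/(5 - 2) = 0.011062

P(-1.2) = 14×L_0(-1.2) + 14×L_1(-1.2) + (-10)×L_2(-1.2) + 9×L_3(-1.2)
P(-1.2) = 15.487802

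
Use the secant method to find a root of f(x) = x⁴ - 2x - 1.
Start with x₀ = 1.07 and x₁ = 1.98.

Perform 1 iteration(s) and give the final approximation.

f(x) = x⁴ - 2x - 1
x₀ = 1.07, x₁ = 1.98

Secant formula: x_{n+1} = x_n - f(x_n)(x_n - x_{n-1})/(f(x_n) - f(x_{n-1}))

Iteration 1:
  f(1.070000) = -1.829204
  f(1.980000) = 10.409536
  x_2 = 1.980000 - 10.409536×(1.980000 - 1.070000)/(10.409536 - (-1.829204))
       = 1.206009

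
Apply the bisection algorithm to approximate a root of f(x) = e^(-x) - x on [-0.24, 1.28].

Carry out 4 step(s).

f(x) = e^(-x) - x
Initial interval: [-0.24, 1.28]

Iteration 1:
  c_1 = (-0.240000 + 1.280000)/2 = 0.520000
  f(c_1) = f(0.520000) = 0.074521
  f(a) × f(c) ≥ 0, new interval: [0.520000, 1.280000]
Iteration 2:
  c_2 = (0.520000 + 1.280000)/2 = 0.900000
  f(c_2) = f(0.900000) = -0.493430
  f(a) × f(c) < 0, new interval: [0.520000, 0.900000]
Iteration 3:
  c_3 = (0.520000 + 0.900000)/2 = 0.710000
  f(c_3) = f(0.710000) = -0.218356
  f(a) × f(c) < 0, new interval: [0.520000, 0.710000]
Iteration 4:
  c_4 = (0.520000 + 0.710000)/2 = 0.615000
  f(c_4) = f(0.615000) = -0.074359
  f(a) × f(c) < 0, new interval: [0.520000, 0.615000]

After 4 iteration(s), the approximation is c_4 = 0.615000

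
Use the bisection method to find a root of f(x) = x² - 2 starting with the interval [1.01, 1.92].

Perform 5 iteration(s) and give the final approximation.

f(x) = x² - 2
Initial interval: [1.01, 1.92]

Iteration 1:
  c_1 = (1.010000 + 1.920000)/2 = 1.465000
  f(c_1) = f(1.465000) = 0.146225
  f(a) × f(c) < 0, new interval: [1.010000, 1.465000]
Iteration 2:
  c_2 = (1.010000 + 1.465000)/2 = 1.237500
  f(c_2) = f(1.237500) = -0.468594
  f(a) × f(c) ≥ 0, new interval: [1.237500, 1.465000]
Iteration 3:
  c_3 = (1.237500 + 1.465000)/2 = 1.351250
  f(c_3) = f(1.351250) = -0.174123
  f(a) × f(c) ≥ 0, new interval: [1.351250, 1.465000]
Iteration 4:
  c_4 = (1.351250 + 1.465000)/2 = 1.408125
  f(c_4) = f(1.408125) = -0.017184
  f(a) × f(c) ≥ 0, new interval: [1.408125, 1.465000]
Iteration 5:
  c_5 = (1.408125 + 1.465000)/2 = 1.436562
  f(c_5) = f(1.436562) = 0.063712
  f(a) × f(c) < 0, new interval: [1.408125, 1.436562]

After 5 iteration(s), the approximation is c_5 = 1.436562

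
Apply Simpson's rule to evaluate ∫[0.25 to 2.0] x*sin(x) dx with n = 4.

f(x) = x*sin(x)
a = 0.25, b = 2.0, n = 4
h = (b - a)/n = 0.437500

Simpson's rule: (h/3)[f(x₀) + 4f(x₁) + 2f(x₂) + ... + f(xₙ)]

x_0 = 0.2500, f(x_0) = 0.061851, coefficient = 1
x_1 = 0.6875, f(x_1) = 0.436292, coefficient = 4
x_2 = 1.1250, f(x_2) = 1.015051, coefficient = 2
x_3 = 1.5625, f(x_3) = 1.562446, coefficient = 4
x_4 = 2.0000, f(x_4) = 1.818595, coefficient = 1

I ≈ (0.437500/3) × 11.905502 = 1.736219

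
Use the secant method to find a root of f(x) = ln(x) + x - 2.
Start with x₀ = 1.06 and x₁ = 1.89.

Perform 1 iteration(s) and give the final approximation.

f(x) = ln(x) + x - 2
x₀ = 1.06, x₁ = 1.89

Secant formula: x_{n+1} = x_n - f(x_n)(x_n - x_{n-1})/(f(x_n) - f(x_{n-1}))

Iteration 1:
  f(1.060000) = -0.881731
  f(1.890000) = 0.526577
  x_2 = 1.890000 - 0.526577×(1.890000 - 1.060000)/(0.526577 - (-0.881731))
       = 1.579657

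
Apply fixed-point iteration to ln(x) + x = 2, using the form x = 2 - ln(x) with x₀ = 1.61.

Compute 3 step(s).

Equation: ln(x) + x = 2
Fixed-point form: x = 2 - ln(x)
x₀ = 1.61

x_1 = g(1.610000) = 1.523766
x_2 = g(1.523766) = 1.578815
x_3 = g(1.578815) = 1.543325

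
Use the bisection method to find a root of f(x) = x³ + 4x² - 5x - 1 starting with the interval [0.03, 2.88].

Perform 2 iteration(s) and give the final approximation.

f(x) = x³ + 4x² - 5x - 1
Initial interval: [0.03, 2.88]

Iteration 1:
  c_1 = (0.030000 + 2.880000)/2 = 1.455000
  f(c_1) = f(1.455000) = 3.273371
  f(a) × f(c) < 0, new interval: [0.030000, 1.455000]
Iteration 2:
  c_2 = (0.030000 + 1.455000)/2 = 0.742500
  f(c_2) = f(0.742500) = -2.097930
  f(a) × f(c) ≥ 0, new interval: [0.742500, 1.455000]

After 2 iteration(s), the approximation is c_2 = 0.742500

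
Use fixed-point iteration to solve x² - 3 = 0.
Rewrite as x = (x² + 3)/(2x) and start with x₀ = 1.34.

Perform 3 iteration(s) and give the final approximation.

Equation: x² - 3 = 0
Fixed-point form: x = (x² + 3)/(2x)
x₀ = 1.34

x_1 = g(1.340000) = 1.789403
x_2 = g(1.789403) = 1.732970
x_3 = g(1.732970) = 1.732051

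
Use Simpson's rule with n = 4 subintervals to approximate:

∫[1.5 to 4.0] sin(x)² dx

f(x) = sin(x)²
a = 1.5, b = 4.0, n = 4
h = (b - a)/n = 0.625000

Simpson's rule: (h/3)[f(x₀) + 4f(x₁) + 2f(x₂) + ... + f(xₙ)]

x_0 = 1.5000, f(x_0) = 0.994996, coefficient = 1
x_1 = 2.1250, f(x_1) = 0.723044, coefficient = 4
x_2 = 2.7500, f(x_2) = 0.145665, coefficient = 2
x_3 = 3.3750, f(x_3) = 0.053497, coefficient = 4
x_4 = 4.0000, f(x_4) = 0.572750, coefficient = 1

I ≈ (0.625000/3) × 4.965239 = 1.034425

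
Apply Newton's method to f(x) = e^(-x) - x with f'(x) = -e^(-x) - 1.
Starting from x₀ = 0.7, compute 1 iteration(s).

f(x) = e^(-x) - x
f'(x) = -e^(-x) - 1
x₀ = 0.7

Newton-Raphson formula: x_{n+1} = x_n - f(x_n)/f'(x_n)

Iteration 1:
  f(0.700000) = -0.203415
  f'(0.700000) = -1.496585
  x_1 = 0.700000 - (-0.203415)/(-1.496585) = 0.564081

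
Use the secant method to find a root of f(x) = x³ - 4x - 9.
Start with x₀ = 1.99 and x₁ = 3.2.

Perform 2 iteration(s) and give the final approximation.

f(x) = x³ - 4x - 9
x₀ = 1.99, x₁ = 3.2

Secant formula: x_{n+1} = x_n - f(x_n)(x_n - x_{n-1})/(f(x_n) - f(x_{n-1}))

Iteration 1:
  f(1.990000) = -9.079401
  f(3.200000) = 10.968000
  x_2 = 3.200000 - 10.968000×(3.200000 - 1.990000)/(10.968000 - (-9.079401))
       = 2.538005
Iteration 2:
  f(3.200000) = 10.968000
  f(2.538005) = -2.803539
  x_3 = 2.538005 - (-2.803539)×(2.538005 - 3.200000)/(-2.803539 - 10.968000)
       = 2.672771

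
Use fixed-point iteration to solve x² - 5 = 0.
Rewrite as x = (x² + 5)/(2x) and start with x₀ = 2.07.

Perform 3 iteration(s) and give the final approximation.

Equation: x² - 5 = 0
Fixed-point form: x = (x² + 5)/(2x)
x₀ = 2.07

x_1 = g(2.070000) = 2.242729
x_2 = g(2.242729) = 2.236078
x_3 = g(2.236078) = 2.236068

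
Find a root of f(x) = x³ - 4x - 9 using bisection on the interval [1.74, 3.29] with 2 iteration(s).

f(x) = x³ - 4x - 9
Initial interval: [1.74, 3.29]

Iteration 1:
  c_1 = (1.740000 + 3.290000)/2 = 2.515000
  f(c_1) = f(2.515000) = -3.152059
  f(a) × f(c) ≥ 0, new interval: [2.515000, 3.290000]
Iteration 2:
  c_2 = (2.515000 + 3.290000)/2 = 2.902500
  f(c_2) = f(2.902500) = 3.842129
  f(a) × f(c) < 0, new interval: [2.515000, 2.902500]

After 2 iteration(s), the approximation is c_2 = 2.902500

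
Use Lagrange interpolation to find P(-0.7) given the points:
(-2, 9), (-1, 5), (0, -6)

Lagrange interpolation formula:
P(x) = Σ yᵢ × Lᵢ(x)
where Lᵢ(x) = Π_{j≠i} (x - xⱼ)/(xᵢ - xⱼ)

L_0(-0.7) = (-0.7 - (-1))/(-2 - (-1)) × (-0.7 - 0)/(-2 - 0) = -0.105000
L_1(-0.7) = (-0.7 - (-2))/(-1 - (-2)) × (-0.7 - 0)/(-1 - 0) = 0.910000
L_2(-0.7) = (-0.7 - (-2))/(0 - (-2)) × (-0.7 - (-1))/(0 - (-1)) = 0.195000

P(-0.7) = 9×L_0(-0.7) + 5×L_1(-0.7) + (-6)×L_2(-0.7)
P(-0.7) = 2.435000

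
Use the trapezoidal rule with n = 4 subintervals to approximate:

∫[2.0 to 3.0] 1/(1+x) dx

f(x) = 1/(1+x)
a = 2.0, b = 3.0, n = 4
h = (b - a)/n = 0.250000

Trapezoidal rule: (h/2)[f(x₀) + 2f(x₁) + 2f(x₂) + ... + f(xₙ)]

x_0 = 2.0000, f(x_0) = 0.333333, coefficient = 1
x_1 = 2.2500, f(x_1) = 0.307692, coefficient = 2
x_2 = 2.5000, f(x_2) = 0.285714, coefficient = 2
x_3 = 2.7500, f(x_3) = 0.266667, coefficient = 2
x_4 = 3.0000, f(x_4) = 0.250000, coefficient = 1

I ≈ (0.250000/2) × 2.303480 = 0.287935
Exact value: 0.287682
Error: 0.000253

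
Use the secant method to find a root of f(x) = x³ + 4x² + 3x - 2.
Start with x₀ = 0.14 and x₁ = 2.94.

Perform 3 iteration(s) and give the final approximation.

f(x) = x³ + 4x² + 3x - 2
x₀ = 0.14, x₁ = 2.94

Secant formula: x_{n+1} = x_n - f(x_n)(x_n - x_{n-1})/(f(x_n) - f(x_{n-1}))

Iteration 1:
  f(0.140000) = -1.498856
  f(2.940000) = 66.806584
  x_2 = 2.940000 - 66.806584×(2.940000 - 0.140000)/(66.806584 - (-1.498856))
       = 0.201442
Iteration 2:
  f(2.940000) = 66.806584
  f(0.201442) = -1.225186
  x_3 = 0.201442 - (-1.225186)×(0.201442 - 2.940000)/(-1.225186 - 66.806584)
       = 0.250760
Iteration 3:
  f(0.201442) = -1.225186
  f(0.250760) = -0.980428
  x_4 = 0.250760 - (-0.980428)×(0.250760 - 0.201442)/(-0.980428 - (-1.225186))
       = 0.448316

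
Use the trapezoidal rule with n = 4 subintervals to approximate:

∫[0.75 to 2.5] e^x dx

f(x) = e^x
a = 0.75, b = 2.5, n = 4
h = (b - a)/n = 0.437500

Trapezoidal rule: (h/2)[f(x₀) + 2f(x₁) + 2f(x₂) + ... + f(xₙ)]

x_0 = 0.7500, f(x_0) = 2.117000, coefficient = 1
x_1 = 1.1875, f(x_1) = 3.278874, coefficient = 2
x_2 = 1.6250, f(x_2) = 5.078419, coefficient = 2
x_3 = 2.0625, f(x_3) = 7.865609, coefficient = 2
x_4 = 2.5000, f(x_4) = 12.182494, coefficient = 1

I ≈ (0.437500/2) × 46.745298 = 10.225534
Exact value: 10.065494
Error: 0.160040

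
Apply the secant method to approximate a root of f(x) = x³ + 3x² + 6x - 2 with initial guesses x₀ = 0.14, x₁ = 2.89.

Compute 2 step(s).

f(x) = x³ + 3x² + 6x - 2
x₀ = 0.14, x₁ = 2.89

Secant formula: x_{n+1} = x_n - f(x_n)(x_n - x_{n-1})/(f(x_n) - f(x_{n-1}))

Iteration 1:
  f(0.140000) = -1.098456
  f(2.890000) = 64.533869
  x_2 = 2.890000 - 64.533869×(2.890000 - 0.140000)/(64.533869 - (-1.098456))
       = 0.186025
Iteration 2:
  f(2.890000) = 64.533869
  f(0.186025) = -0.773594
  x_3 = 0.186025 - (-0.773594)×(0.186025 - 2.890000)/(-0.773594 - 64.533869)
       = 0.218055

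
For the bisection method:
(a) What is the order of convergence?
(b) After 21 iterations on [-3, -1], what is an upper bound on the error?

(a) Bisection has linear (order 1) convergence; the error is halved each step.

(b) Error bound = (b-a)/2^n = (-1 - (-3))/2^{21}
    = 2/2^{21}

(a) 1 (linear); (b) error ≤ 9.54e-07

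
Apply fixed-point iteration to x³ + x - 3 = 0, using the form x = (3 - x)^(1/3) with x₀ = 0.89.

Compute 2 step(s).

Equation: x³ + x - 3 = 0
Fixed-point form: x = (3 - x)^(1/3)
x₀ = 0.89

x_1 = g(0.890000) = 1.282609
x_2 = g(1.282609) = 1.197539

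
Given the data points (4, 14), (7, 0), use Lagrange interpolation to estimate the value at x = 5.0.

Lagrange interpolation formula:
P(x) = Σ yᵢ × Lᵢ(x)
where Lᵢ(x) = Π_{j≠i} (x - xⱼ)/(xᵢ - xⱼ)

L_0(5.0) = (5.0 - 7)/(4 - 7) = 0.666667
L_1(5.0) = (5.0 - 4)/(7 - 4) = 0.333333

P(5.0) = 14×L_0(5.0) + 0×L_1(5.0)
P(5.0) = 9.333333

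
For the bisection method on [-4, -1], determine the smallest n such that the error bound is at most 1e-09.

We need (b-a)/2^n ≤ 1e-09
(-1 - (-4))/2^n ≤ 1e-09
3/2^n ≤ 1e-09
2^n ≥ 3000000000
n ≥ log₂(3000000000) = 31.48
n ≥ 32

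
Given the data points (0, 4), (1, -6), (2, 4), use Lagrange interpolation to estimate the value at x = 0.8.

Lagrange interpolation formula:
P(x) = Σ yᵢ × Lᵢ(x)
where Lᵢ(x) = Π_{j≠i} (x - xⱼ)/(xᵢ - xⱼ)

L_0(0.8) = (0.8 - 1)/(0 - 1) × (0.8 - 2)/(0 - 2) = 0.120000
L_1(0.8) = (0.8 - 0)/(1 - 0) × (0.8 - 2)/(1 - 2) = 0.960000
L_2(0.8) = (0.8 - 0)/(2 - 0) × (0.8 - 1)/(2 - 1) = -0.080000

P(0.8) = 4×L_0(0.8) + (-6)×L_1(0.8) + 4×L_2(0.8)
P(0.8) = -5.600000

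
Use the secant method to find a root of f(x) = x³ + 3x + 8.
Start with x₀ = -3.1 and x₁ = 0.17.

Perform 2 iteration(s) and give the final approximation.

f(x) = x³ + 3x + 8
x₀ = -3.1, x₁ = 0.17

Secant formula: x_{n+1} = x_n - f(x_n)(x_n - x_{n-1})/(f(x_n) - f(x_{n-1}))

Iteration 1:
  f(-3.100000) = -31.091000
  f(0.170000) = 8.514913
  x_2 = 0.170000 - 8.514913×(0.170000 - (-3.100000))/(8.514913 - (-31.091000))
       = -0.533020
Iteration 2:
  f(0.170000) = 8.514913
  f(-0.533020) = 6.249502
  x_3 = -0.533020 - 6.249502×(-0.533020 - 0.170000)/(6.249502 - 8.514913)
       = -2.472416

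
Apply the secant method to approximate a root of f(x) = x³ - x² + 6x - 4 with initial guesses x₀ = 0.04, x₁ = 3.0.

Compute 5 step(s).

f(x) = x³ - x² + 6x - 4
x₀ = 0.04, x₁ = 3.0

Secant formula: x_{n+1} = x_n - f(x_n)(x_n - x_{n-1})/(f(x_n) - f(x_{n-1}))

Iteration 1:
  f(0.040000) = -3.761536
  f(3.000000) = 32.000000
  x_2 = 3.000000 - 32.000000×(3.000000 - 0.040000)/(32.000000 - (-3.761536))
       = 0.351344
Iteration 2:
  f(3.000000) = 32.000000
  f(0.351344) = -1.972007
  x_3 = 0.351344 - (-1.972007)×(0.351344 - 3.000000)/(-1.972007 - 32.000000)
       = 0.505093
Iteration 3:
  f(0.351344) = -1.972007
  f(0.505093) = -1.095700
  x_4 = 0.505093 - (-1.095700)×(0.505093 - 0.351344)/(-1.095700 - (-1.972007))
       = 0.697335
Iteration 4:
  f(0.505093) = -1.095700
  f(0.697335) = 0.036834
  x_5 = 0.697335 - 0.036834×(0.697335 - 0.505093)/(0.036834 - (-1.095700))
       = 0.691083
Iteration 5:
  f(0.697335) = 0.036834
  f(0.691083) = -0.001039
  x_6 = 0.691083 - (-0.001039)×(0.691083 - 0.697335)/(-0.001039 - 0.036834)
       = 0.691255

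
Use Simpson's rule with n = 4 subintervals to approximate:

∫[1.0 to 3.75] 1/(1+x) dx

f(x) = 1/(1+x)
a = 1.0, b = 3.75, n = 4
h = (b - a)/n = 0.687500

Simpson's rule: (h/3)[f(x₀) + 4f(x₁) + 2f(x₂) + ... + f(xₙ)]

x_0 = 1.0000, f(x_0) = 0.500000, coefficient = 1
x_1 = 1.6875, f(x_1) = 0.372093, coefficient = 4
x_2 = 2.3750, f(x_2) = 0.296296, coefficient = 2
x_3 = 3.0625, f(x_3) = 0.246154, coefficient = 4
x_4 = 3.7500, f(x_4) = 0.210526, coefficient = 1

I ≈ (0.687500/3) × 3.776106 = 0.865358
Exact value: 0.864997
Error: 0.000360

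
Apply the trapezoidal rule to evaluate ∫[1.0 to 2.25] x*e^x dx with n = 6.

f(x) = x*e^x
a = 1.0, b = 2.25, n = 6
h = (b - a)/n = 0.208333

Trapezoidal rule: (h/2)[f(x₀) + 2f(x₁) + 2f(x₂) + ... + f(xₙ)]

x_0 = 1.0000, f(x_0) = 2.718282, coefficient = 1
x_1 = 1.2083, f(x_1) = 4.045379, coefficient = 2
x_2 = 1.4167, f(x_2) = 5.841417, coefficient = 2
x_3 = 1.6250, f(x_3) = 8.252431, coefficient = 2
x_4 = 1.8333, f(x_4) = 11.466952, coefficient = 2
x_5 = 2.0417, f(x_5) = 15.727852, coefficient = 2
x_6 = 2.2500, f(x_6) = 21.347406, coefficient = 1

I ≈ (0.208333/2) × 114.733748 = 11.951432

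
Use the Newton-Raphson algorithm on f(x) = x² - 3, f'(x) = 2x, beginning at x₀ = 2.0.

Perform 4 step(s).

f(x) = x² - 3
f'(x) = 2x
x₀ = 2.0

Newton-Raphson formula: x_{n+1} = x_n - f(x_n)/f'(x_n)

Iteration 1:
  f(2.000000) = 1.000000
  f'(2.000000) = 4.000000
  x_1 = 2.000000 - 1.000000/4.000000 = 1.750000
Iteration 2:
  f(1.750000) = 0.062500
  f'(1.750000) = 3.500000
  x_2 = 1.750000 - 0.062500/3.500000 = 1.732143
Iteration 3:
  f(1.732143) = 0.000319
  f'(1.732143) = 3.464286
  x_3 = 1.732143 - 0.000319/3.464286 = 1.732051
Iteration 4:
  f(1.732051) = 0.000000
  f'(1.732051) = 3.464102
  x_4 = 1.732051 - 0.000000/3.464102 = 1.732051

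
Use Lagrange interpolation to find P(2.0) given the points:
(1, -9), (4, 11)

Lagrange interpolation formula:
P(x) = Σ yᵢ × Lᵢ(x)
where Lᵢ(x) = Π_{j≠i} (x - xⱼ)/(xᵢ - xⱼ)

L_0(2.0) = (2.0 - 4)/(1 - 4) = 0.666667
L_1(2.0) = (2.0 - 1)/(4 - 1) = 0.333333

P(2.0) = (-9)×L_0(2.0) + 11×L_1(2.0)
P(2.0) = -2.333333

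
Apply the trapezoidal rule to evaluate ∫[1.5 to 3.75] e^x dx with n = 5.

f(x) = e^x
a = 1.5, b = 3.75, n = 5
h = (b - a)/n = 0.450000

Trapezoidal rule: (h/2)[f(x₀) + 2f(x₁) + 2f(x₂) + ... + f(xₙ)]

x_0 = 1.5000, f(x_0) = 4.481689, coefficient = 1
x_1 = 1.9500, f(x_1) = 7.028688, coefficient = 2
x_2 = 2.4000, f(x_2) = 11.023176, coefficient = 2
x_3 = 2.8500, f(x_3) = 17.287782, coefficient = 2
x_4 = 3.3000, f(x_4) = 27.112639, coefficient = 2
x_5 = 3.7500, f(x_5) = 42.521082, coefficient = 1

I ≈ (0.450000/2) × 171.907341 = 38.679152
Exact value: 38.039393
Error: 0.639759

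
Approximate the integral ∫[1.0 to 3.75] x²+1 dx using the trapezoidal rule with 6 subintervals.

f(x) = x²+1
a = 1.0, b = 3.75, n = 6
h = (b - a)/n = 0.458333

Trapezoidal rule: (h/2)[f(x₀) + 2f(x₁) + 2f(x₂) + ... + f(xₙ)]

x_0 = 1.0000, f(x_0) = 2.000000, coefficient = 1
x_1 = 1.4583, f(x_1) = 3.126736, coefficient = 2
x_2 = 1.9167, f(x_2) = 4.673611, coefficient = 2
x_3 = 2.3750, f(x_3) = 6.640625, coefficient = 2
x_4 = 2.8333, f(x_4) = 9.027778, coefficient = 2
x_5 = 3.2917, f(x_5) = 11.835069, coefficient = 2
x_6 = 3.7500, f(x_6) = 15.062500, coefficient = 1

I ≈ (0.458333/2) × 87.670139 = 20.091073
Exact value: 19.994792
Error: 0.096282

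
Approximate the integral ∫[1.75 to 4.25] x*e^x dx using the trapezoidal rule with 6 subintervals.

f(x) = x*e^x
a = 1.75, b = 4.25, n = 6
h = (b - a)/n = 0.416667

Trapezoidal rule: (h/2)[f(x₀) + 2f(x₁) + 2f(x₂) + ... + f(xₙ)]

x_0 = 1.7500, f(x_0) = 10.070555, coefficient = 1
x_1 = 2.1667, f(x_1) = 18.913133, coefficient = 2
x_2 = 2.5833, f(x_2) = 34.206439, coefficient = 2
x_3 = 3.0000, f(x_3) = 60.256611, coefficient = 2
x_4 = 3.4167, f(x_4) = 104.097929, coefficient = 2
x_5 = 3.8333, f(x_5) = 177.162622, coefficient = 2
x_6 = 4.2500, f(x_6) = 297.948002, coefficient = 1

I ≈ (0.416667/2) × 1097.292025 = 228.602505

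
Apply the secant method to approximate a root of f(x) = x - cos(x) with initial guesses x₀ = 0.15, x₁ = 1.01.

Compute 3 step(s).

f(x) = x - cos(x)
x₀ = 0.15, x₁ = 1.01

Secant formula: x_{n+1} = x_n - f(x_n)(x_n - x_{n-1})/(f(x_n) - f(x_{n-1}))

Iteration 1:
  f(0.150000) = -0.838771
  f(1.010000) = 0.478139
  x_2 = 1.010000 - 0.478139×(1.010000 - 0.150000)/(0.478139 - (-0.838771))
       = 0.697754
Iteration 2:
  f(1.010000) = 0.478139
  f(0.697754) = -0.068533
  x_3 = 0.697754 - (-0.068533)×(0.697754 - 1.010000)/(-0.068533 - 0.478139)
       = 0.736898
Iteration 3:
  f(0.697754) = -0.068533
  f(0.736898) = -0.003658
  x_4 = 0.736898 - (-0.003658)×(0.736898 - 0.697754)/(-0.003658 - (-0.068533))
       = 0.739106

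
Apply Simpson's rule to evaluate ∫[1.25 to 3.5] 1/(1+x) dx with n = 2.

f(x) = 1/(1+x)
a = 1.25, b = 3.5, n = 2
h = (b - a)/n = 1.125000

Simpson's rule: (h/3)[f(x₀) + 4f(x₁) + 2f(x₂) + ... + f(xₙ)]

x_0 = 1.2500, f(x_0) = 0.444444, coefficient = 1
x_1 = 2.3750, f(x_1) = 0.296296, coefficient = 4
x_2 = 3.5000, f(x_2) = 0.222222, coefficient = 1

I ≈ (1.125000/3) × 1.851852 = 0.694444
Exact value: 0.693147
Error: 0.001297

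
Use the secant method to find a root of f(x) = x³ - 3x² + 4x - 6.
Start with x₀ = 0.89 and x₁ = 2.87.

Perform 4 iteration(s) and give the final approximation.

f(x) = x³ - 3x² + 4x - 6
x₀ = 0.89, x₁ = 2.87

Secant formula: x_{n+1} = x_n - f(x_n)(x_n - x_{n-1})/(f(x_n) - f(x_{n-1}))

Iteration 1:
  f(0.890000) = -4.111331
  f(2.870000) = 4.409203
  x_2 = 2.870000 - 4.409203×(2.870000 - 0.890000)/(4.409203 - (-4.111331))
       = 1.845390
Iteration 2:
  f(2.870000) = 4.409203
  f(1.845390) = -2.550422
  x_3 = 1.845390 - (-2.550422)×(1.845390 - 2.870000)/(-2.550422 - 4.409203)
       = 2.220868
Iteration 3:
  f(1.845390) = -2.550422
  f(2.220868) = -0.959403
  x_4 = 2.220868 - (-0.959403)×(2.220868 - 1.845390)/(-0.959403 - (-2.550422))
       = 2.447286
Iteration 4:
  f(2.220868) = -0.959403
  f(2.447286) = 0.478825
  x_5 = 2.447286 - 0.478825×(2.447286 - 2.220868)/(0.478825 - (-0.959403))
       = 2.371906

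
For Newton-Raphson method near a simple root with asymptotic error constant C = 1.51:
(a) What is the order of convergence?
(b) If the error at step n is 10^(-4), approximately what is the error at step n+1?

(a) Newton-Raphson has quadratic (order 2) convergence near simple roots.
    This means |e_{n+1}| ≈ C|e_n|².

(b) With |e_n| = 10^(-4) and C = 1.51:
    |e_{n+1}| ≈ 1.51 × (10^(-4))² = 1.51 × 10^(-8)

(a) 2 (quadratic); (b) |e_{n+1}| ≈ 1.510e-08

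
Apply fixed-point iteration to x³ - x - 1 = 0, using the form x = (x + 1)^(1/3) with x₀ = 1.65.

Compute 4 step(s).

Equation: x³ - x - 1 = 0
Fixed-point form: x = (x + 1)^(1/3)
x₀ = 1.65

x_1 = g(1.650000) = 1.383828
x_2 = g(1.383828) = 1.335852
x_3 = g(1.335852) = 1.326829
x_4 = g(1.326829) = 1.325119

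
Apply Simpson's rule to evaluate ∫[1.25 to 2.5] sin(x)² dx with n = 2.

f(x) = sin(x)²
a = 1.25, b = 2.5, n = 2
h = (b - a)/n = 0.625000

Simpson's rule: (h/3)[f(x₀) + 4f(x₁) + 2f(x₂) + ... + f(xₙ)]

x_0 = 1.2500, f(x_0) = 0.900572, coefficient = 1
x_1 = 1.8750, f(x_1) = 0.910280, coefficient = 4
x_2 = 2.5000, f(x_2) = 0.358169, coefficient = 1

I ≈ (0.625000/3) × 4.899859 = 1.020804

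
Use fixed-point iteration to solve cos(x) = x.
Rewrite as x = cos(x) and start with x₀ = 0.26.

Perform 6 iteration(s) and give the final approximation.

Equation: cos(x) = x
Fixed-point form: x = cos(x)
x₀ = 0.26

x_1 = g(0.260000) = 0.966390
x_2 = g(0.966390) = 0.568274
x_3 = g(0.568274) = 0.842831
x_4 = g(0.842831) = 0.665352
x_5 = g(0.665352) = 0.786700
x_6 = g(0.786700) = 0.706186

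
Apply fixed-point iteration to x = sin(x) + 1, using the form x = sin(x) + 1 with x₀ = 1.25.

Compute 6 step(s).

Equation: x = sin(x) + 1
Fixed-point form: x = sin(x) + 1
x₀ = 1.25

x_1 = g(1.250000) = 1.948985
x_2 = g(1.948985) = 1.929335
x_3 = g(1.929335) = 1.936411
x_4 = g(1.936411) = 1.933904
x_5 = g(1.933904) = 1.934797
x_6 = g(1.934797) = 1.934480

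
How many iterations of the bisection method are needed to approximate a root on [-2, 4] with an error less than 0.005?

We need (b-a)/2^n ≤ 0.005
(4 - (-2))/2^n ≤ 0.005
6/2^n ≤ 0.005
2^n ≥ 1200
n ≥ log₂(1200) = 10.23
n ≥ 11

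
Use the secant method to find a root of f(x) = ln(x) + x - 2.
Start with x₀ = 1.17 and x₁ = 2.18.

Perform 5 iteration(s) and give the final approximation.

f(x) = ln(x) + x - 2
x₀ = 1.17, x₁ = 2.18

Secant formula: x_{n+1} = x_n - f(x_n)(x_n - x_{n-1})/(f(x_n) - f(x_{n-1}))

Iteration 1:
  f(1.170000) = -0.672996
  f(2.180000) = 0.959325
  x_2 = 2.180000 - 0.959325×(2.180000 - 1.170000)/(0.959325 - (-0.672996))
       = 1.586417
Iteration 2:
  f(2.180000) = 0.959325
  f(1.586417) = 0.047895
  x_3 = 1.586417 - 0.047895×(1.586417 - 2.180000)/(0.047895 - 0.959325)
       = 1.555225
Iteration 3:
  f(1.586417) = 0.047895
  f(1.555225) = -0.003155
  x_4 = 1.555225 - (-0.003155)×(1.555225 - 1.586417)/(-0.003155 - 0.047895)
       = 1.557153
Iteration 4:
  f(1.555225) = -0.003155
  f(1.557153) = 0.000012
  x_5 = 1.557153 - 0.000012×(1.557153 - 1.555225)/(0.000012 - (-0.003155))
       = 1.557146
Iteration 5:
  f(1.557153) = 0.000012
  f(1.557146) = 0.000000
  x_6 = 1.557146 - 0.000000×(1.557146 - 1.557153)/(0.000000 - 0.000012)
       = 1.557146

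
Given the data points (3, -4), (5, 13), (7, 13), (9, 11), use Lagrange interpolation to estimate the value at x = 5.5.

Lagrange interpolation formula:
P(x) = Σ yᵢ × Lᵢ(x)
where Lᵢ(x) = Π_{j≠i} (x - xⱼ)/(xᵢ - xⱼ)

L_0(5.5) = (5.5 - 5)/(3 - 5) × (5.5 - 7)/(3 - 7) × (5.5 - 9)/(3 - 9) = -0.054688
L_1(5.5) = (5.5 - 3)/(5 - 3) × (5.5 - 7)/(5 - 7) × (5.5 - 9)/(5 - 9) = 0.820312
L_2(5.5) = (5.5 - 3)/(7 - 3) × (5.5 - 5)/(7 - 5) × (5.5 - 9)/(7 - 9) = 0.273438
L_3(5.5) = (5.5 - 3)/(9 - 3) × (5.5 - 5)/(9 - 5) × (5.5 - 7)/(9 - 7) = -0.039062

P(5.5) = (-4)×L_0(5.5) + 13×L_1(5.5) + 13×L_2(5.5) + 11×L_3(5.5)
P(5.5) = 14.007812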